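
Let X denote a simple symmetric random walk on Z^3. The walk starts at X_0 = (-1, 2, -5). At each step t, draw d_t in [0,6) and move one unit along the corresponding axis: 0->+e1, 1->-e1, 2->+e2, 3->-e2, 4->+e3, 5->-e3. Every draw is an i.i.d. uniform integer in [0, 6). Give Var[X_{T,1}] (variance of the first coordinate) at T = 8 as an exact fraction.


Outcome values over d=0..5: [1, -1, 0, 0, 0, 0]
Σy = 0, Σy² = 2, M = 6
μ = 0/6 = 0,  σ² = 2/6 − (0)² = 1/3
Independent increments: Var[X_8] = 8·σ² = 8·(1/3) = 8/3

8/3


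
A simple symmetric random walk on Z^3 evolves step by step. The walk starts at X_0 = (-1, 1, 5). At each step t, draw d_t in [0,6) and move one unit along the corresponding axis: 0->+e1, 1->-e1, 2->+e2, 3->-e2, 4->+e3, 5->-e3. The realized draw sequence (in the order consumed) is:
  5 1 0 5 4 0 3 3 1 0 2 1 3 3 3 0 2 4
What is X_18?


t=0: X=(-1, 1, 5), d=5 → -e3, X_1=(-1, 1, 4)
t=1: X=(-1, 1, 4), d=1 → -e1, X_2=(-2, 1, 4)
t=2: X=(-2, 1, 4), d=0 → +e1, X_3=(-1, 1, 4)
t=3: X=(-1, 1, 4), d=5 → -e3, X_4=(-1, 1, 3)
t=4: X=(-1, 1, 3), d=4 → +e3, X_5=(-1, 1, 4)
t=5: X=(-1, 1, 4), d=0 → +e1, X_6=(0, 1, 4)
t=6: X=(0, 1, 4), d=3 → -e2, X_7=(0, 0, 4)
t=7: X=(0, 0, 4), d=3 → -e2, X_8=(0, -1, 4)
t=8: X=(0, -1, 4), d=1 → -e1, X_9=(-1, -1, 4)
t=9: X=(-1, -1, 4), d=0 → +e1, X_10=(0, -1, 4)
t=10: X=(0, -1, 4), d=2 → +e2, X_11=(0, 0, 4)
t=11: X=(0, 0, 4), d=1 → -e1, X_12=(-1, 0, 4)
t=12: X=(-1, 0, 4), d=3 → -e2, X_13=(-1, -1, 4)
t=13: X=(-1, -1, 4), d=3 → -e2, X_14=(-1, -2, 4)
t=14: X=(-1, -2, 4), d=3 → -e2, X_15=(-1, -3, 4)
t=15: X=(-1, -3, 4), d=0 → +e1, X_16=(0, -3, 4)
t=16: X=(0, -3, 4), d=2 → +e2, X_17=(0, -2, 4)
t=17: X=(0, -2, 4), d=4 → +e3, X_18=(0, -2, 5)

(0, -2, 5)


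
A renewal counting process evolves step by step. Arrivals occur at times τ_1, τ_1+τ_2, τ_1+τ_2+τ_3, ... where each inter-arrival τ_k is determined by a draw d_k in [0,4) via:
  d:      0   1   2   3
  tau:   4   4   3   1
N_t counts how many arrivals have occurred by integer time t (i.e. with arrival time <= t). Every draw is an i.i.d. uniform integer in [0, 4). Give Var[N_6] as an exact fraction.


10353351/16777216

Inter-arrival values over d=0..3: [4, 4, 3, 1]
Each d has probability 1/4, so the pmf of τ is: f(1) = 1/4, f(3) = 1/4, f(4) = 1/2
Let p_n(j) = P(N_n = j), with p_0 = [1]. Condition on τ_1: p_n(0) = P(τ > n), and for j >= 1, p_n(j) = Σ_{k<=n} f(k)·p_{n−k}(j−1)
p_1 = [3/4, 1/4]  (j = 0..1)
p_2 = [3/4, 3/16, 1/16]  (j = 0..2)
p_3 = [1/2, 7/16, 3/64, 1/64]  (j = 0..3)
p_4 = [0, 13/16, 11/64, 3/256, 1/256]  (j = 0..4)
p_5 = [0, 9/16, 3/8, 15/256, 3/1024, 1/1024]  (j = 0..5)
p_6 = [0, 1/2, 11/32, 35/256, 19/1024, 3/4096, 1/4096]  (j = 0..6)
E[N_6] = Σ j·p_6(j) = 6869/4096;  E[N_6²] = Σ j²·p_6(j) = 14047/4096
Var[N_6] = 14047/4096 − (6869/4096)² = 10353351/16777216


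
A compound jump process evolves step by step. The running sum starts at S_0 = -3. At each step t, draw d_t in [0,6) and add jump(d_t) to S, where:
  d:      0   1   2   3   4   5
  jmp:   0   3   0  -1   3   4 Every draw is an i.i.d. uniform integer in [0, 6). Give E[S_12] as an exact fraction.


15

Outcome values over d=0..5: [0, 3, 0, -1, 3, 4]
Σy = 9, Σy² = 35, M = 6
μ = 9/6 = 3/2,  σ² = 35/6 − (3/2)² = 43/12
E[S_12] = -3 + 12·(3/2) = 15


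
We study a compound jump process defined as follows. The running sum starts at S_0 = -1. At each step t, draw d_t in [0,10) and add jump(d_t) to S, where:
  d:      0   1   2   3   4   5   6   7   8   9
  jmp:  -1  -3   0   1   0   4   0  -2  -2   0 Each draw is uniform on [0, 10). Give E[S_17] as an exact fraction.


-61/10

Outcome values over d=0..9: [-1, -3, 0, 1, 0, 4, 0, -2, -2, 0]
Σy = -3, Σy² = 35, M = 10
μ = -3/10 = -3/10,  σ² = 35/10 − (-3/10)² = 341/100
E[S_17] = -1 + 17·(-3/10) = -61/10


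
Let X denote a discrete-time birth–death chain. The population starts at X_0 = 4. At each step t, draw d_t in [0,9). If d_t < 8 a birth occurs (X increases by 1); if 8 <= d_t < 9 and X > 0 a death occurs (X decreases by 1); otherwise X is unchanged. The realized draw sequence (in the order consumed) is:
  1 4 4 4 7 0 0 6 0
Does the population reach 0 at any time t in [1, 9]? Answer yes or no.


t=0: X=4, d=1 → birth, X_1=5
t=1: X=5, d=4 → birth, X_2=6
t=2: X=6, d=4 → birth, X_3=7
t=3: X=7, d=4 → birth, X_4=8
t=4: X=8, d=7 → birth, X_5=9
t=5: X=9, d=0 → birth, X_6=10
t=6: X=10, d=0 → birth, X_7=11
t=7: X=11, d=6 → birth, X_8=12
t=8: X=12, d=0 → birth, X_9=13

no


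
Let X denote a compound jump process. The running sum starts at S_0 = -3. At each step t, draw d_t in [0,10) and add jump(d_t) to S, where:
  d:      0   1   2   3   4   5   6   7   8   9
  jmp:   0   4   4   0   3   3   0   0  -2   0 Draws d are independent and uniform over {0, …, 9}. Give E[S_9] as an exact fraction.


Outcome values over d=0..9: [0, 4, 4, 0, 3, 3, 0, 0, -2, 0]
Σy = 12, Σy² = 54, M = 10
μ = 12/10 = 6/5,  σ² = 54/10 − (6/5)² = 99/25
E[S_9] = -3 + 9·(6/5) = 39/5

39/5


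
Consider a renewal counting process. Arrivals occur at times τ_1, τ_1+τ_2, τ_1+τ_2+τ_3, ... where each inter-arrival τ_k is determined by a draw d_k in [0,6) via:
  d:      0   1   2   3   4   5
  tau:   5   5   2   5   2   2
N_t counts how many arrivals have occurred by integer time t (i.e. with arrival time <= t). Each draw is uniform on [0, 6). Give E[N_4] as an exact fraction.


3/4

Inter-arrival values over d=0..5: [5, 5, 2, 5, 2, 2]
Each d has probability 1/6, so the pmf of τ is: f(2) = 1/2, f(5) = 1/2
Renewal equation for m(n) = E[N_n]: condition on τ_1 = k (if k <= n, one arrival plus a fresh copy on the remaining n−k steps): m(n) = F(n) + Σ_{k<=n} f(k)·m(n−k), where F(n) = P(τ <= n) and m(0) = 0
m(1) = F(1) = 0
m(2) = F(2) = 1/2
m(3) = F(3) = 1/2
m(4) = F(4) + f(2)·m(2) = 1/2 + 1/2·1/2 = 3/4
E[N_4] = m(4) = 3/4


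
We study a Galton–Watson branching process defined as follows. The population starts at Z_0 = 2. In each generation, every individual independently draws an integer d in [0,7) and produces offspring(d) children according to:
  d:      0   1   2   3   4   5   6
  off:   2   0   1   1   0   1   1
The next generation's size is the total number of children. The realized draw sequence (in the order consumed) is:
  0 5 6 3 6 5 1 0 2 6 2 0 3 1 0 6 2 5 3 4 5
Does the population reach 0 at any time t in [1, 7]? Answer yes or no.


gen 0: Z_0=2, draws=[0, 5], offspring=[2, 1], Z_1=3
gen 1: Z_1=3, draws=[6, 3, 6], offspring=[1, 1, 1], Z_2=3
gen 2: Z_2=3, draws=[5, 1, 0], offspring=[1, 0, 2], Z_3=3
gen 3: Z_3=3, draws=[2, 6, 2], offspring=[1, 1, 1], Z_4=3
gen 4: Z_4=3, draws=[0, 3, 1], offspring=[2, 1, 0], Z_5=3
gen 5: Z_5=3, draws=[0, 6, 2], offspring=[2, 1, 1], Z_6=4
gen 6: Z_6=4, draws=[5, 3, 4, 5], offspring=[1, 1, 0, 1], Z_7=3

no


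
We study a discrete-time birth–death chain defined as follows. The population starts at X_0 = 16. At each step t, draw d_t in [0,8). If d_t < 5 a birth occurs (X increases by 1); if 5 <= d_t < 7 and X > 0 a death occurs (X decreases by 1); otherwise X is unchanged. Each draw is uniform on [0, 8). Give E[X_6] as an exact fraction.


73/4

X can drop by at most 1 per step and X_0 = 16 > T = 6, so X_t >= 16 − t >= 10 > 0 for every t <= 6: the floor at 0 (the 'and X > 0' condition) never binds. Hence X_6 = X_0 + Σ_{t<6} Y_t with i.i.d. increments Y_t = y(d_t) ∈ {+1, −1, 0}.
Outcome values over d=0..7: [1, 1, 1, 1, 1, -1, -1, 0]
Σy = 3, Σy² = 7, M = 8
μ = 3/8 = 3/8,  σ² = 7/8 − (3/8)² = 47/64
E[X_6] = 16 + 6·(3/8) = 73/4


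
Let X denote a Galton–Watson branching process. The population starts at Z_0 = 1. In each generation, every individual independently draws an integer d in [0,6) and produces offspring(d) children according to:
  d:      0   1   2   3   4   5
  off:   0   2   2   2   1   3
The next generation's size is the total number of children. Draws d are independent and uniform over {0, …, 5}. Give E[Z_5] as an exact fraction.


Outcome values over d=0..5: [0, 2, 2, 2, 1, 3]
Σy = 10, Σy² = 22, M = 6
μ = 10/6 = 5/3,  σ² = 22/6 − (5/3)² = 8/9
E[Z_0] = 1
E[Z_1] = 5/3·E[Z_0] = 5/3
E[Z_2] = 5/3·E[Z_1] = 25/9
E[Z_3] = 5/3·E[Z_2] = 125/27
E[Z_4] = 5/3·E[Z_3] = 625/81
E[Z_5] = 5/3·E[Z_4] = 3125/243

3125/243


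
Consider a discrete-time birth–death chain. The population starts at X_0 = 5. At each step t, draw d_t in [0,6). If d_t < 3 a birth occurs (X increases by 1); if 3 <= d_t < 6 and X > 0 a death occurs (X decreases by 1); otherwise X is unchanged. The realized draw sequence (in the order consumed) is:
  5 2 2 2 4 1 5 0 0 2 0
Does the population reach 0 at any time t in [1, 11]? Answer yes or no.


t=0: X=5, d=5 → death, X_1=4
t=1: X=4, d=2 → birth, X_2=5
t=2: X=5, d=2 → birth, X_3=6
t=3: X=6, d=2 → birth, X_4=7
t=4: X=7, d=4 → death, X_5=6
t=5: X=6, d=1 → birth, X_6=7
t=6: X=7, d=5 → death, X_7=6
t=7: X=6, d=0 → birth, X_8=7
t=8: X=7, d=0 → birth, X_9=8
t=9: X=8, d=2 → birth, X_10=9
t=10: X=9, d=0 → birth, X_11=10

no


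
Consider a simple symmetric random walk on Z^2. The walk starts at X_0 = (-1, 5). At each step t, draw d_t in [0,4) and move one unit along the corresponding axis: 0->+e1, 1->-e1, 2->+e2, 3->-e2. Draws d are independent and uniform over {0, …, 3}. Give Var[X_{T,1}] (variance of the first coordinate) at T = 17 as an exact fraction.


Outcome values over d=0..3: [1, -1, 0, 0]
Σy = 0, Σy² = 2, M = 4
μ = 0/4 = 0,  σ² = 2/4 − (0)² = 1/2
Independent increments: Var[X_17] = 17·σ² = 17·(1/2) = 17/2

17/2


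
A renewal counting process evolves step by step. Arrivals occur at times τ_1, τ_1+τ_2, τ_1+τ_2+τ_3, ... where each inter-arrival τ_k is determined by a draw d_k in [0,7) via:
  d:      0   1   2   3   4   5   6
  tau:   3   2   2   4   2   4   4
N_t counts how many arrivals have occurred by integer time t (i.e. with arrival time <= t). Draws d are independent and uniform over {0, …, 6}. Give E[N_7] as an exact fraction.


Inter-arrival values over d=0..6: [3, 2, 2, 4, 2, 4, 4]
Each d has probability 1/7, so the pmf of τ is: f(2) = 3/7, f(3) = 1/7, f(4) = 3/7
Renewal equation for m(n) = E[N_n]: condition on τ_1 = k (if k <= n, one arrival plus a fresh copy on the remaining n−k steps): m(n) = F(n) + Σ_{k<=n} f(k)·m(n−k), where F(n) = P(τ <= n) and m(0) = 0
m(1) = F(1) = 0
m(2) = F(2) = 3/7
m(3) = F(3) = 4/7
m(4) = F(4) + f(2)·m(2) = 1 + 3/7·3/7 = 58/49
m(5) = F(5) + f(2)·m(3) + f(3)·m(2) = 1 + 3/7·4/7 + 1/7·3/7 = 64/49
m(6) = F(6) + f(2)·m(4) + f(3)·m(3) + f(4)·m(2) = 1 + 3/7·58/49 + 1/7·4/7 + 3/7·3/7 = 608/343
m(7) = F(7) + f(2)·m(5) + f(3)·m(4) + f(4)·m(3) = 1 + 3/7·64/49 + 1/7·58/49 + 3/7·4/7 = 677/343
E[N_7] = m(7) = 677/343

677/343


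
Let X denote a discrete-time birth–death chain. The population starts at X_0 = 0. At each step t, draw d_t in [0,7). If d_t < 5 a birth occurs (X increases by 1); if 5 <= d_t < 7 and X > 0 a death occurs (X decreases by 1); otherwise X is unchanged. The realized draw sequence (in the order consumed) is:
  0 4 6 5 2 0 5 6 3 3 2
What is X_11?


t=0: X=0, d=0 → birth, X_1=1
t=1: X=1, d=4 → birth, X_2=2
t=2: X=2, d=6 → death, X_3=1
t=3: X=1, d=5 → death, X_4=0
t=4: X=0, d=2 → birth, X_5=1
t=5: X=1, d=0 → birth, X_6=2
t=6: X=2, d=5 → death, X_7=1
t=7: X=1, d=6 → death, X_8=0
t=8: X=0, d=3 → birth, X_9=1
t=9: X=1, d=3 → birth, X_10=2
t=10: X=2, d=2 → birth, X_11=3

3


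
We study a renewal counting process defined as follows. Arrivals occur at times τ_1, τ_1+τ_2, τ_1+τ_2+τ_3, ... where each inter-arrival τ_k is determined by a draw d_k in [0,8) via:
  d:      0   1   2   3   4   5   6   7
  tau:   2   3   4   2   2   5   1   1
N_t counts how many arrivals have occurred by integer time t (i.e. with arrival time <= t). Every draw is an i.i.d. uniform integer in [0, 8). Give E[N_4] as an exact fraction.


Inter-arrival values over d=0..7: [2, 3, 4, 2, 2, 5, 1, 1]
Each d has probability 1/8, so the pmf of τ is: f(1) = 1/4, f(2) = 3/8, f(3) = 1/8, f(4) = 1/8, f(5) = 1/8
Renewal equation for m(n) = E[N_n]: condition on τ_1 = k (if k <= n, one arrival plus a fresh copy on the remaining n−k steps): m(n) = F(n) + Σ_{k<=n} f(k)·m(n−k), where F(n) = P(τ <= n) and m(0) = 0
m(1) = F(1) = 1/4
m(2) = F(2) + f(1)·m(1) = 5/8 + 1/4·1/4 = 11/16
m(3) = F(3) + f(1)·m(2) + f(2)·m(1) = 3/4 + 1/4·11/16 + 3/8·1/4 = 65/64
m(4) = F(4) + f(1)·m(3) + f(2)·m(2) + f(3)·m(1) = 7/8 + 1/4·65/64 + 3/8·11/16 + 1/8·1/4 = 363/256
E[N_4] = m(4) = 363/256

363/256


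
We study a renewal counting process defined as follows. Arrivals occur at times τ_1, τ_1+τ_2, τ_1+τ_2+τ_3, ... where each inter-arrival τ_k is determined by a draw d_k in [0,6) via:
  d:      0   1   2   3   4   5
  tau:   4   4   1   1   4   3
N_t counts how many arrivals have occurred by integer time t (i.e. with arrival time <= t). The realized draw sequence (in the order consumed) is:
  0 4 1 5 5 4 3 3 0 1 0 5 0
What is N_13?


3

draw d_1=0: τ_1=4, arrival time A_1=4
draw d_2=4: τ_2=4, arrival time A_2=8
draw d_3=1: τ_3=4, arrival time A_3=12
draw d_4=5: τ_4=3, arrival time A_4=15
draw d_5=5: τ_5=3, arrival time A_5=18
draw d_6=4: τ_6=4, arrival time A_6=22
draw d_7=3: τ_7=1, arrival time A_7=23
draw d_8=3: τ_8=1, arrival time A_8=24
draw d_9=0: τ_9=4, arrival time A_9=28
draw d_10=1: τ_10=4, arrival time A_10=32
draw d_11=0: τ_11=4, arrival time A_11=36
draw d_12=5: τ_12=3, arrival time A_12=39
draw d_13=0: τ_13=4, arrival time A_13=43
N_t over t=0..13: 0:0 1:0 2:0 3:0 4:1 5:1 6:1 7:1 8:2 9:2 10:2 11:2 12:3 13:3


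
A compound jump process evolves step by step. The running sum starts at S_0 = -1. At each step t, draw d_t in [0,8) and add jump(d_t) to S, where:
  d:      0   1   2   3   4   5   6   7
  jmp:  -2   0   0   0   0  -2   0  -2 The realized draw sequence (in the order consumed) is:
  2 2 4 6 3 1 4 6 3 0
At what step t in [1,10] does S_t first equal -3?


t=0: S=-1, d=2, jump=0, S_1=-1
t=1: S=-1, d=2, jump=0, S_2=-1
t=2: S=-1, d=4, jump=0, S_3=-1
t=3: S=-1, d=6, jump=0, S_4=-1
t=4: S=-1, d=3, jump=0, S_5=-1
t=5: S=-1, d=1, jump=0, S_6=-1
t=6: S=-1, d=4, jump=0, S_7=-1
t=7: S=-1, d=6, jump=0, S_8=-1
t=8: S=-1, d=3, jump=0, S_9=-1
t=9: S=-1, d=0, jump=-2, S_10=-3

10


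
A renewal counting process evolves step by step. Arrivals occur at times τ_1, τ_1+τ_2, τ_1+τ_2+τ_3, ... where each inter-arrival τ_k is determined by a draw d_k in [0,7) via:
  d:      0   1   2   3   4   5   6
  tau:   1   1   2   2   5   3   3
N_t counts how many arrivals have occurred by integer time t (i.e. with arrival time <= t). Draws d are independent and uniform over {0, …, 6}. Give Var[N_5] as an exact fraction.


193070176/282475249

Inter-arrival values over d=0..6: [1, 1, 2, 2, 5, 3, 3]
Each d has probability 1/7, so the pmf of τ is: f(1) = 2/7, f(2) = 2/7, f(3) = 2/7, f(5) = 1/7
Let p_n(j) = P(N_n = j), with p_0 = [1]. Condition on τ_1: p_n(0) = P(τ > n), and for j >= 1, p_n(j) = Σ_{k<=n} f(k)·p_{n−k}(j−1)
p_1 = [5/7, 2/7]  (j = 0..1)
p_2 = [3/7, 24/49, 4/49]  (j = 0..2)
p_3 = [1/7, 30/49, 76/343, 8/343]  (j = 0..3)
p_4 = [1/7, 18/49, 136/343, 208/2401, 16/2401]  (j = 0..4)
p_5 = [0, 17/49, 144/343, 480/2401, 528/16807, 32/16807]  (j = 0..5)
E[N_5] = Σ j·p_5(j) = 32295/16807;  E[N_5²] = Σ j²·p_5(j) = 73543/16807
Var[N_5] = 73543/16807 − (32295/16807)² = 193070176/282475249


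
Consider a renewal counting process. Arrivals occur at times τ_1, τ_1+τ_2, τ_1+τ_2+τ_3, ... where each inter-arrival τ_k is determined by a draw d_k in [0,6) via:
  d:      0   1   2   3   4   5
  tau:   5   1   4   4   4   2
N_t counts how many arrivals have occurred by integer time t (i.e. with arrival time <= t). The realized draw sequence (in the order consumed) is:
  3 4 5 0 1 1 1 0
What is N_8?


draw d_1=3: τ_1=4, arrival time A_1=4
draw d_2=4: τ_2=4, arrival time A_2=8
draw d_3=5: τ_3=2, arrival time A_3=10
draw d_4=0: τ_4=5, arrival time A_4=15
draw d_5=1: τ_5=1, arrival time A_5=16
draw d_6=1: τ_6=1, arrival time A_6=17
draw d_7=1: τ_7=1, arrival time A_7=18
draw d_8=0: τ_8=5, arrival time A_8=23
N_t over t=0..8: 0:0 1:0 2:0 3:0 4:1 5:1 6:1 7:1 8:2

2


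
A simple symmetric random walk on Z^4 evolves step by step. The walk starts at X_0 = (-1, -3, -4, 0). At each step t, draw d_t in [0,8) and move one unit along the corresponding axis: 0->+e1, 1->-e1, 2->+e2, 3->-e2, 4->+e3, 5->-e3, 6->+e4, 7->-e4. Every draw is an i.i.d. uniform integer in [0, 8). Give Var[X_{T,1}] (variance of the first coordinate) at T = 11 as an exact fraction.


Outcome values over d=0..7: [1, -1, 0, 0, 0, 0, 0, 0]
Σy = 0, Σy² = 2, M = 8
μ = 0/8 = 0,  σ² = 2/8 − (0)² = 1/4
Independent increments: Var[X_11] = 11·σ² = 11·(1/4) = 11/4

11/4


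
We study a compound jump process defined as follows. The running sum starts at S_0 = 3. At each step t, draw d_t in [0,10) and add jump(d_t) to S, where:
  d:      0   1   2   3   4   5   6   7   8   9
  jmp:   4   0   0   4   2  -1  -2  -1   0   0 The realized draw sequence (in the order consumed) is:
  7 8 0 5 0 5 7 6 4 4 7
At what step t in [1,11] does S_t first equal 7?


t=0: S=3, d=7, jump=-1, S_1=2
t=1: S=2, d=8, jump=0, S_2=2
t=2: S=2, d=0, jump=4, S_3=6
t=3: S=6, d=5, jump=-1, S_4=5
t=4: S=5, d=0, jump=4, S_5=9
t=5: S=9, d=5, jump=-1, S_6=8
t=6: S=8, d=7, jump=-1, S_7=7
t=7: S=7, d=6, jump=-2, S_8=5
t=8: S=5, d=4, jump=2, S_9=7
t=9: S=7, d=4, jump=2, S_10=9
t=10: S=9, d=7, jump=-1, S_11=8

7


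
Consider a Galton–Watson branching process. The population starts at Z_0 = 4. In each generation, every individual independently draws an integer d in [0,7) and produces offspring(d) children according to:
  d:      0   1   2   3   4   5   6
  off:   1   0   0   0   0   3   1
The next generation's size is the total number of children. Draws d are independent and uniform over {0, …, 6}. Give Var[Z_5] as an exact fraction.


Outcome values over d=0..6: [1, 0, 0, 0, 0, 3, 1]
Σy = 5, Σy² = 11, M = 7
μ = 5/7 = 5/7,  σ² = 11/7 − (5/7)² = 52/49
V_0 = 0, E_0 = 4
V_1 = 52/49·E_0 + (5/7)²·V_0 = 208/49;  E_1 = 20/7
V_2 = 52/49·E_1 + (5/7)²·V_1 = 12480/2401;  E_2 = 100/49
V_3 = 52/49·E_2 + (5/7)²·V_2 = 566800/117649;  E_3 = 500/343
V_4 = 52/49·E_3 + (5/7)²·V_3 = 23088000/5764801;  E_4 = 2500/2401
V_5 = 52/49·E_4 + (5/7)²·V_4 = 889330000/282475249;  E_5 = 12500/16807

889330000/282475249


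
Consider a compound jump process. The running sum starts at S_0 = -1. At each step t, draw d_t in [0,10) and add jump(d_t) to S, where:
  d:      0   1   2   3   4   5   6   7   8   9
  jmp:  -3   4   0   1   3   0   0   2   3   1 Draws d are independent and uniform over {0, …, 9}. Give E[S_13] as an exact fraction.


Outcome values over d=0..9: [-3, 4, 0, 1, 3, 0, 0, 2, 3, 1]
Σy = 11, Σy² = 49, M = 10
μ = 11/10 = 11/10,  σ² = 49/10 − (11/10)² = 369/100
E[S_13] = -1 + 13·(11/10) = 133/10

133/10


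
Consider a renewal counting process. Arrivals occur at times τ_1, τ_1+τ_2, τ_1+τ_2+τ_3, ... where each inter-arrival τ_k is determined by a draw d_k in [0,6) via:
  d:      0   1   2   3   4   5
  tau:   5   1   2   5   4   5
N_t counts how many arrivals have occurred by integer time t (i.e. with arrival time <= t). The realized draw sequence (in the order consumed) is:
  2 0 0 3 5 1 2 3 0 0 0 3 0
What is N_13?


3

draw d_1=2: τ_1=2, arrival time A_1=2
draw d_2=0: τ_2=5, arrival time A_2=7
draw d_3=0: τ_3=5, arrival time A_3=12
draw d_4=3: τ_4=5, arrival time A_4=17
draw d_5=5: τ_5=5, arrival time A_5=22
draw d_6=1: τ_6=1, arrival time A_6=23
draw d_7=2: τ_7=2, arrival time A_7=25
draw d_8=3: τ_8=5, arrival time A_8=30
draw d_9=0: τ_9=5, arrival time A_9=35
draw d_10=0: τ_10=5, arrival time A_10=40
draw d_11=0: τ_11=5, arrival time A_11=45
draw d_12=3: τ_12=5, arrival time A_12=50
draw d_13=0: τ_13=5, arrival time A_13=55
N_t over t=0..13: 0:0 1:0 2:1 3:1 4:1 5:1 6:1 7:2 8:2 9:2 10:2 11:2 12:3 13:3


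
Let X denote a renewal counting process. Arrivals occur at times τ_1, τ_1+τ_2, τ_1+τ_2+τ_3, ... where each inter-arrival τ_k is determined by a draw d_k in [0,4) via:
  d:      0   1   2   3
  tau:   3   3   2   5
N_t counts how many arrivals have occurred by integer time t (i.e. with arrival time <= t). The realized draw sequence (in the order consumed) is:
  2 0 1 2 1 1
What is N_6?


2

draw d_1=2: τ_1=2, arrival time A_1=2
draw d_2=0: τ_2=3, arrival time A_2=5
draw d_3=1: τ_3=3, arrival time A_3=8
draw d_4=2: τ_4=2, arrival time A_4=10
draw d_5=1: τ_5=3, arrival time A_5=13
draw d_6=1: τ_6=3, arrival time A_6=16
N_t over t=0..6: 0:0 1:0 2:1 3:1 4:1 5:2 6:2


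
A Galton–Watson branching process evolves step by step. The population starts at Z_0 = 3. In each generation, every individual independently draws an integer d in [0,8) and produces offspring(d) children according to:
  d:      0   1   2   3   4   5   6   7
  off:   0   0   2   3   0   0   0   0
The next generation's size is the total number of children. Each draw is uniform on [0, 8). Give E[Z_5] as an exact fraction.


Outcome values over d=0..7: [0, 0, 2, 3, 0, 0, 0, 0]
Σy = 5, Σy² = 13, M = 8
μ = 5/8 = 5/8,  σ² = 13/8 − (5/8)² = 79/64
E[Z_0] = 3
E[Z_1] = 5/8·E[Z_0] = 15/8
E[Z_2] = 5/8·E[Z_1] = 75/64
E[Z_3] = 5/8·E[Z_2] = 375/512
E[Z_4] = 5/8·E[Z_3] = 1875/4096
E[Z_5] = 5/8·E[Z_4] = 9375/32768

9375/32768


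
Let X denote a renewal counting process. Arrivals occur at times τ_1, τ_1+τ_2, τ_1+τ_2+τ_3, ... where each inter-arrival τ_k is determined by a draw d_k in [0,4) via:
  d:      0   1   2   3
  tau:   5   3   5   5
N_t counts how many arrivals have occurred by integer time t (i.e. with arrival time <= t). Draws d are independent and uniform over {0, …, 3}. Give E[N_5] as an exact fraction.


1

Inter-arrival values over d=0..3: [5, 3, 5, 5]
Each d has probability 1/4, so the pmf of τ is: f(3) = 1/4, f(5) = 3/4
Renewal equation for m(n) = E[N_n]: condition on τ_1 = k (if k <= n, one arrival plus a fresh copy on the remaining n−k steps): m(n) = F(n) + Σ_{k<=n} f(k)·m(n−k), where F(n) = P(τ <= n) and m(0) = 0
m(1) = F(1) = 0
m(2) = F(2) = 0
m(3) = F(3) = 1/4
m(4) = F(4) = 1/4
m(5) = F(5) = 1
E[N_5] = m(5) = 1


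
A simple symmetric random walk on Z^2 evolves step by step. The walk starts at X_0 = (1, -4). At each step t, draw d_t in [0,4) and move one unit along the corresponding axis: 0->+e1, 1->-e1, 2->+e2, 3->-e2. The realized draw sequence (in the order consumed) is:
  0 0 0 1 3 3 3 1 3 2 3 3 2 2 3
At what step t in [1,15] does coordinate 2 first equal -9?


t=0: X=(1, -4), d=0 → +e1, X_1=(2, -4)
t=1: X=(2, -4), d=0 → +e1, X_2=(3, -4)
t=2: X=(3, -4), d=0 → +e1, X_3=(4, -4)
t=3: X=(4, -4), d=1 → -e1, X_4=(3, -4)
t=4: X=(3, -4), d=3 → -e2, X_5=(3, -5)
t=5: X=(3, -5), d=3 → -e2, X_6=(3, -6)
t=6: X=(3, -6), d=3 → -e2, X_7=(3, -7)
t=7: X=(3, -7), d=1 → -e1, X_8=(2, -7)
t=8: X=(2, -7), d=3 → -e2, X_9=(2, -8)
t=9: X=(2, -8), d=2 → +e2, X_10=(2, -7)
t=10: X=(2, -7), d=3 → -e2, X_11=(2, -8)
t=11: X=(2, -8), d=3 → -e2, X_12=(2, -9)
t=12: X=(2, -9), d=2 → +e2, X_13=(2, -8)
t=13: X=(2, -8), d=2 → +e2, X_14=(2, -7)
t=14: X=(2, -7), d=3 → -e2, X_15=(2, -8)

12


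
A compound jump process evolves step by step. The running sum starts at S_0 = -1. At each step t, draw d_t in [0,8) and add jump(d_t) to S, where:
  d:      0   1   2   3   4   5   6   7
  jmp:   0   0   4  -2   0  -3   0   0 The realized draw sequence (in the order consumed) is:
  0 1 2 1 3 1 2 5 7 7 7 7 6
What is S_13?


2

t=0: S=-1, d=0, jump=0, S_1=-1
t=1: S=-1, d=1, jump=0, S_2=-1
t=2: S=-1, d=2, jump=4, S_3=3
t=3: S=3, d=1, jump=0, S_4=3
t=4: S=3, d=3, jump=-2, S_5=1
t=5: S=1, d=1, jump=0, S_6=1
t=6: S=1, d=2, jump=4, S_7=5
t=7: S=5, d=5, jump=-3, S_8=2
t=8: S=2, d=7, jump=0, S_9=2
t=9: S=2, d=7, jump=0, S_10=2
t=10: S=2, d=7, jump=0, S_11=2
t=11: S=2, d=7, jump=0, S_12=2
t=12: S=2, d=6, jump=0, S_13=2


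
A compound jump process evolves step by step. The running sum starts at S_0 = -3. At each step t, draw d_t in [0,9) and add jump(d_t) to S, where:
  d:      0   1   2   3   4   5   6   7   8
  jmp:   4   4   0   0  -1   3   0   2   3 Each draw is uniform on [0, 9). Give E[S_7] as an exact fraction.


Outcome values over d=0..8: [4, 4, 0, 0, -1, 3, 0, 2, 3]
Σy = 15, Σy² = 55, M = 9
μ = 15/9 = 5/3,  σ² = 55/9 − (5/3)² = 10/3
E[S_7] = -3 + 7·(5/3) = 26/3

26/3


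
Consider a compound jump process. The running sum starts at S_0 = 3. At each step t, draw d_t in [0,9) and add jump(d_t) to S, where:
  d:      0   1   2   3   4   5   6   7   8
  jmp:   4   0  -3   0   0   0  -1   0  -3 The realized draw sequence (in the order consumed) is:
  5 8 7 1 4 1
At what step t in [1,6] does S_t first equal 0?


2

t=0: S=3, d=5, jump=0, S_1=3
t=1: S=3, d=8, jump=-3, S_2=0
t=2: S=0, d=7, jump=0, S_3=0
t=3: S=0, d=1, jump=0, S_4=0
t=4: S=0, d=4, jump=0, S_5=0
t=5: S=0, d=1, jump=0, S_6=0


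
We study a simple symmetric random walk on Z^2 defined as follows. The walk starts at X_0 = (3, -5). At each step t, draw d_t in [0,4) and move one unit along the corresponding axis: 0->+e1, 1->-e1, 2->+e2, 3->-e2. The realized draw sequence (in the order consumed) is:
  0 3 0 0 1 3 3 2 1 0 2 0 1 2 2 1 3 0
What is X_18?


t=0: X=(3, -5), d=0 → +e1, X_1=(4, -5)
t=1: X=(4, -5), d=3 → -e2, X_2=(4, -6)
t=2: X=(4, -6), d=0 → +e1, X_3=(5, -6)
t=3: X=(5, -6), d=0 → +e1, X_4=(6, -6)
t=4: X=(6, -6), d=1 → -e1, X_5=(5, -6)
t=5: X=(5, -6), d=3 → -e2, X_6=(5, -7)
t=6: X=(5, -7), d=3 → -e2, X_7=(5, -8)
t=7: X=(5, -8), d=2 → +e2, X_8=(5, -7)
t=8: X=(5, -7), d=1 → -e1, X_9=(4, -7)
t=9: X=(4, -7), d=0 → +e1, X_10=(5, -7)
t=10: X=(5, -7), d=2 → +e2, X_11=(5, -6)
t=11: X=(5, -6), d=0 → +e1, X_12=(6, -6)
t=12: X=(6, -6), d=1 → -e1, X_13=(5, -6)
t=13: X=(5, -6), d=2 → +e2, X_14=(5, -5)
t=14: X=(5, -5), d=2 → +e2, X_15=(5, -4)
t=15: X=(5, -4), d=1 → -e1, X_16=(4, -4)
t=16: X=(4, -4), d=3 → -e2, X_17=(4, -5)
t=17: X=(4, -5), d=0 → +e1, X_18=(5, -5)

(5, -5)


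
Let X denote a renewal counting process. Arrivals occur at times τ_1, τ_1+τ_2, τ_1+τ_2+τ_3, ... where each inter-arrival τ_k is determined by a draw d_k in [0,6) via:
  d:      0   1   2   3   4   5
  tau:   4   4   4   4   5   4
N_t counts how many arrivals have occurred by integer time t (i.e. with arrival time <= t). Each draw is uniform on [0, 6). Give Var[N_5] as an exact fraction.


Inter-arrival values over d=0..5: [4, 4, 4, 4, 5, 4]
Each d has probability 1/6, so the pmf of τ is: f(4) = 5/6, f(5) = 1/6
Let p_n(j) = P(N_n = j), with p_0 = [1]. Condition on τ_1: p_n(0) = P(τ > n), and for j >= 1, p_n(j) = Σ_{k<=n} f(k)·p_{n−k}(j−1)
p_1 = [1]  (j = 0)
p_2 = [1]  (j = 0)
p_3 = [1]  (j = 0)
p_4 = [1/6, 5/6]  (j = 0..1)
p_5 = [0, 1]  (j = 0..1)
E[N_5] = Σ j·p_5(j) = 1;  E[N_5²] = Σ j²·p_5(j) = 1
Var[N_5] = 1 − (1)² = 0

0


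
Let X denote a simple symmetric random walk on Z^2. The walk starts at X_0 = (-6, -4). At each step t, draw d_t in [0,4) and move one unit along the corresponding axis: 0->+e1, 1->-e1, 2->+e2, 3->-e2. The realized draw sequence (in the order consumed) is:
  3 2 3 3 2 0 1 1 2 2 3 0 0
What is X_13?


t=0: X=(-6, -4), d=3 → -e2, X_1=(-6, -5)
t=1: X=(-6, -5), d=2 → +e2, X_2=(-6, -4)
t=2: X=(-6, -4), d=3 → -e2, X_3=(-6, -5)
t=3: X=(-6, -5), d=3 → -e2, X_4=(-6, -6)
t=4: X=(-6, -6), d=2 → +e2, X_5=(-6, -5)
t=5: X=(-6, -5), d=0 → +e1, X_6=(-5, -5)
t=6: X=(-5, -5), d=1 → -e1, X_7=(-6, -5)
t=7: X=(-6, -5), d=1 → -e1, X_8=(-7, -5)
t=8: X=(-7, -5), d=2 → +e2, X_9=(-7, -4)
t=9: X=(-7, -4), d=2 → +e2, X_10=(-7, -3)
t=10: X=(-7, -3), d=3 → -e2, X_11=(-7, -4)
t=11: X=(-7, -4), d=0 → +e1, X_12=(-6, -4)
t=12: X=(-6, -4), d=0 → +e1, X_13=(-5, -4)

(-5, -4)


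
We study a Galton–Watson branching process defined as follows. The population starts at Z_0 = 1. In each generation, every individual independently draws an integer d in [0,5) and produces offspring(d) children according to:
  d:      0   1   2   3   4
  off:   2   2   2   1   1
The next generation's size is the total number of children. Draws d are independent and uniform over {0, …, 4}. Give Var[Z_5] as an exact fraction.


242835456/9765625

Outcome values over d=0..4: [2, 2, 2, 1, 1]
Σy = 8, Σy² = 14, M = 5
μ = 8/5 = 8/5,  σ² = 14/5 − (8/5)² = 6/25
V_0 = 0, E_0 = 1
V_1 = 6/25·E_0 + (8/5)²·V_0 = 6/25;  E_1 = 8/5
V_2 = 6/25·E_1 + (8/5)²·V_1 = 624/625;  E_2 = 64/25
V_3 = 6/25·E_2 + (8/5)²·V_2 = 49536/15625;  E_3 = 512/125
V_4 = 6/25·E_3 + (8/5)²·V_3 = 3554304/390625;  E_4 = 4096/625
V_5 = 6/25·E_4 + (8/5)²·V_4 = 242835456/9765625;  E_5 = 32768/3125


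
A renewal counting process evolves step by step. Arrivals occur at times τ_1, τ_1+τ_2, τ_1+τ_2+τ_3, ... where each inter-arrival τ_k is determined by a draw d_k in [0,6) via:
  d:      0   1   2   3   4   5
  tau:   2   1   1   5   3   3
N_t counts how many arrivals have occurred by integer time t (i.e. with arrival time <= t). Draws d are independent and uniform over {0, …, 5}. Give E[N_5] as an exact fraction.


Inter-arrival values over d=0..5: [2, 1, 1, 5, 3, 3]
Each d has probability 1/6, so the pmf of τ is: f(1) = 1/3, f(2) = 1/6, f(3) = 1/3, f(5) = 1/6
Renewal equation for m(n) = E[N_n]: condition on τ_1 = k (if k <= n, one arrival plus a fresh copy on the remaining n−k steps): m(n) = F(n) + Σ_{k<=n} f(k)·m(n−k), where F(n) = P(τ <= n) and m(0) = 0
m(1) = F(1) = 1/3
m(2) = F(2) + f(1)·m(1) = 1/2 + 1/3·1/3 = 11/18
m(3) = F(3) + f(1)·m(2) + f(2)·m(1) = 5/6 + 1/3·11/18 + 1/6·1/3 = 59/54
m(4) = F(4) + f(1)·m(3) + f(2)·m(2) + f(3)·m(1) = 5/6 + 1/3·59/54 + 1/6·11/18 + 1/3·1/3 = 457/324
m(5) = F(5) + f(1)·m(4) + f(2)·m(3) + f(3)·m(2) = 1 + 1/3·457/324 + 1/6·59/54 + 1/3·11/18 = 451/243
E[N_5] = m(5) = 451/243

451/243


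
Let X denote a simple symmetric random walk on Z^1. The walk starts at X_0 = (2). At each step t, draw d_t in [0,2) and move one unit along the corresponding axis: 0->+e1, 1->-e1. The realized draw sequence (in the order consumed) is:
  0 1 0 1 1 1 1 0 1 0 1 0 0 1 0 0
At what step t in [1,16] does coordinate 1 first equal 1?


t=0: X=(2), d=0 → +e1, X_1=(3)
t=1: X=(3), d=1 → -e1, X_2=(2)
t=2: X=(2), d=0 → +e1, X_3=(3)
t=3: X=(3), d=1 → -e1, X_4=(2)
t=4: X=(2), d=1 → -e1, X_5=(1)
t=5: X=(1), d=1 → -e1, X_6=(0)
t=6: X=(0), d=1 → -e1, X_7=(-1)
t=7: X=(-1), d=0 → +e1, X_8=(0)
t=8: X=(0), d=1 → -e1, X_9=(-1)
t=9: X=(-1), d=0 → +e1, X_10=(0)
t=10: X=(0), d=1 → -e1, X_11=(-1)
t=11: X=(-1), d=0 → +e1, X_12=(0)
t=12: X=(0), d=0 → +e1, X_13=(1)
t=13: X=(1), d=1 → -e1, X_14=(0)
t=14: X=(0), d=0 → +e1, X_15=(1)
t=15: X=(1), d=0 → +e1, X_16=(2)

5


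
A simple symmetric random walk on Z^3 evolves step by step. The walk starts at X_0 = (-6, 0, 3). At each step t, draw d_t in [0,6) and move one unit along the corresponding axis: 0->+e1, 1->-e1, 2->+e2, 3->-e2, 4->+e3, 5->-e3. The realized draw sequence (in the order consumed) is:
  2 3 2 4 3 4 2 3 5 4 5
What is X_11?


(-6, 0, 4)

t=0: X=(-6, 0, 3), d=2 → +e2, X_1=(-6, 1, 3)
t=1: X=(-6, 1, 3), d=3 → -e2, X_2=(-6, 0, 3)
t=2: X=(-6, 0, 3), d=2 → +e2, X_3=(-6, 1, 3)
t=3: X=(-6, 1, 3), d=4 → +e3, X_4=(-6, 1, 4)
t=4: X=(-6, 1, 4), d=3 → -e2, X_5=(-6, 0, 4)
t=5: X=(-6, 0, 4), d=4 → +e3, X_6=(-6, 0, 5)
t=6: X=(-6, 0, 5), d=2 → +e2, X_7=(-6, 1, 5)
t=7: X=(-6, 1, 5), d=3 → -e2, X_8=(-6, 0, 5)
t=8: X=(-6, 0, 5), d=5 → -e3, X_9=(-6, 0, 4)
t=9: X=(-6, 0, 4), d=4 → +e3, X_10=(-6, 0, 5)
t=10: X=(-6, 0, 5), d=5 → -e3, X_11=(-6, 0, 4)


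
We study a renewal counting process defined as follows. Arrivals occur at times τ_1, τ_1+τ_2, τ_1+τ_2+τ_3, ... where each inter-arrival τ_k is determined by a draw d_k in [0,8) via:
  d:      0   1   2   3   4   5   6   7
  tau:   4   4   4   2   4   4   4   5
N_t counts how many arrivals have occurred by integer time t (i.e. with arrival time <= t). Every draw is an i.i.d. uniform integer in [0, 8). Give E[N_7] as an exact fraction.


Inter-arrival values over d=0..7: [4, 4, 4, 2, 4, 4, 4, 5]
Each d has probability 1/8, so the pmf of τ is: f(2) = 1/8, f(4) = 3/4, f(5) = 1/8
Renewal equation for m(n) = E[N_n]: condition on τ_1 = k (if k <= n, one arrival plus a fresh copy on the remaining n−k steps): m(n) = F(n) + Σ_{k<=n} f(k)·m(n−k), where F(n) = P(τ <= n) and m(0) = 0
m(1) = F(1) = 0
m(2) = F(2) = 1/8
m(3) = F(3) = 1/8
m(4) = F(4) + f(2)·m(2) = 7/8 + 1/8·1/8 = 57/64
m(5) = F(5) + f(2)·m(3) = 1 + 1/8·1/8 = 65/64
m(6) = F(6) + f(2)·m(4) + f(4)·m(2) = 1 + 1/8·57/64 + 3/4·1/8 = 617/512
m(7) = F(7) + f(2)·m(5) + f(4)·m(3) + f(5)·m(2) = 1 + 1/8·65/64 + 3/4·1/8 + 1/8·1/8 = 633/512
E[N_7] = m(7) = 633/512

633/512


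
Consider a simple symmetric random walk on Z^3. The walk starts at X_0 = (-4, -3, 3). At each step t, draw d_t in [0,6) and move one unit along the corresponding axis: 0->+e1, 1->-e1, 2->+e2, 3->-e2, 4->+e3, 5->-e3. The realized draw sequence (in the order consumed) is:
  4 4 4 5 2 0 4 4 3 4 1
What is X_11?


(-4, -3, 8)

t=0: X=(-4, -3, 3), d=4 → +e3, X_1=(-4, -3, 4)
t=1: X=(-4, -3, 4), d=4 → +e3, X_2=(-4, -3, 5)
t=2: X=(-4, -3, 5), d=4 → +e3, X_3=(-4, -3, 6)
t=3: X=(-4, -3, 6), d=5 → -e3, X_4=(-4, -3, 5)
t=4: X=(-4, -3, 5), d=2 → +e2, X_5=(-4, -2, 5)
t=5: X=(-4, -2, 5), d=0 → +e1, X_6=(-3, -2, 5)
t=6: X=(-3, -2, 5), d=4 → +e3, X_7=(-3, -2, 6)
t=7: X=(-3, -2, 6), d=4 → +e3, X_8=(-3, -2, 7)
t=8: X=(-3, -2, 7), d=3 → -e2, X_9=(-3, -3, 7)
t=9: X=(-3, -3, 7), d=4 → +e3, X_10=(-3, -3, 8)
t=10: X=(-3, -3, 8), d=1 → -e1, X_11=(-4, -3, 8)


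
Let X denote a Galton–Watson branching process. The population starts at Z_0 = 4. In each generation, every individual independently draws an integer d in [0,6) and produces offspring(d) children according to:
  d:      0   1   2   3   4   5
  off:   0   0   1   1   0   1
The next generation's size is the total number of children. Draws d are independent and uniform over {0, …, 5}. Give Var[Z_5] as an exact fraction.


31/256

Outcome values over d=0..5: [0, 0, 1, 1, 0, 1]
Σy = 3, Σy² = 3, M = 6
μ = 3/6 = 1/2,  σ² = 3/6 − (1/2)² = 1/4
V_0 = 0, E_0 = 4
V_1 = 1/4·E_0 + (1/2)²·V_0 = 1;  E_1 = 2
V_2 = 1/4·E_1 + (1/2)²·V_1 = 3/4;  E_2 = 1
V_3 = 1/4·E_2 + (1/2)²·V_2 = 7/16;  E_3 = 1/2
V_4 = 1/4·E_3 + (1/2)²·V_3 = 15/64;  E_4 = 1/4
V_5 = 1/4·E_4 + (1/2)²·V_4 = 31/256;  E_5 = 1/8


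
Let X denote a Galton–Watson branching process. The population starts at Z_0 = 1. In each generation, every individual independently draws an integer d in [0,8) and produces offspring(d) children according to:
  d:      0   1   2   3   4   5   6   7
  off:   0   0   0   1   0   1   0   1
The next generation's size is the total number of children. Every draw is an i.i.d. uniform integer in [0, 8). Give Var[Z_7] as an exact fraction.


4581688455/4398046511104

Outcome values over d=0..7: [0, 0, 0, 1, 0, 1, 0, 1]
Σy = 3, Σy² = 3, M = 8
μ = 3/8 = 3/8,  σ² = 3/8 − (3/8)² = 15/64
V_0 = 0, E_0 = 1
V_1 = 15/64·E_0 + (3/8)²·V_0 = 15/64;  E_1 = 3/8
V_2 = 15/64·E_1 + (3/8)²·V_1 = 495/4096;  E_2 = 9/64
V_3 = 15/64·E_2 + (3/8)²·V_2 = 13095/262144;  E_3 = 27/512
V_4 = 15/64·E_3 + (3/8)²·V_3 = 325215/16777216;  E_4 = 81/4096
V_5 = 15/64·E_4 + (3/8)²·V_4 = 7903575/1073741824;  E_5 = 243/32768
V_6 = 15/64·E_5 + (3/8)²·V_5 = 190571535/68719476736;  E_6 = 729/262144
V_7 = 15/64·E_6 + (3/8)²·V_6 = 4581688455/4398046511104;  E_7 = 2187/2097152


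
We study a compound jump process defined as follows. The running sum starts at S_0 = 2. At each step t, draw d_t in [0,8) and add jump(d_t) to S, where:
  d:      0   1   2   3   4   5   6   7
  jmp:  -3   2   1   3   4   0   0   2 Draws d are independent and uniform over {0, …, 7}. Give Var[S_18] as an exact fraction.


Outcome values over d=0..7: [-3, 2, 1, 3, 4, 0, 0, 2]
Σy = 9, Σy² = 43, M = 8
μ = 9/8 = 9/8,  σ² = 43/8 − (9/8)² = 263/64
Independent increments: Var[S_18] = 18·σ² = 18·(263/64) = 2367/32

2367/32


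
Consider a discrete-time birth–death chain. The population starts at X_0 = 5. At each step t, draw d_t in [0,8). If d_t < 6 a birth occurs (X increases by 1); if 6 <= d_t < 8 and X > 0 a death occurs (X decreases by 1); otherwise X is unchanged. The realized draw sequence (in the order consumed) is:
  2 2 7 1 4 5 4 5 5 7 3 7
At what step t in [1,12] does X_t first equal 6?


t=0: X=5, d=2 → birth, X_1=6
t=1: X=6, d=2 → birth, X_2=7
t=2: X=7, d=7 → death, X_3=6
t=3: X=6, d=1 → birth, X_4=7
t=4: X=7, d=4 → birth, X_5=8
t=5: X=8, d=5 → birth, X_6=9
t=6: X=9, d=4 → birth, X_7=10
t=7: X=10, d=5 → birth, X_8=11
t=8: X=11, d=5 → birth, X_9=12
t=9: X=12, d=7 → death, X_10=11
t=10: X=11, d=3 → birth, X_11=12
t=11: X=12, d=7 → death, X_12=11

1


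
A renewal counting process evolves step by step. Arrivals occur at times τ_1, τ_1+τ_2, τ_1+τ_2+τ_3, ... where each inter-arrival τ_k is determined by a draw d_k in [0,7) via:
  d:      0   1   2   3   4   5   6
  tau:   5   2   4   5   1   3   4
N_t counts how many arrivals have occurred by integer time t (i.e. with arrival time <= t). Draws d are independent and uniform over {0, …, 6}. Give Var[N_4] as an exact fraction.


2434900/5764801

Inter-arrival values over d=0..6: [5, 2, 4, 5, 1, 3, 4]
Each d has probability 1/7, so the pmf of τ is: f(1) = 1/7, f(2) = 1/7, f(3) = 1/7, f(4) = 2/7, f(5) = 2/7
Let p_n(j) = P(N_n = j), with p_0 = [1]. Condition on τ_1: p_n(0) = P(τ > n), and for j >= 1, p_n(j) = Σ_{k<=n} f(k)·p_{n−k}(j−1)
p_1 = [6/7, 1/7]  (j = 0..1)
p_2 = [5/7, 13/49, 1/49]  (j = 0..2)
p_3 = [4/7, 18/49, 20/343, 1/343]  (j = 0..3)
p_4 = [2/7, 29/49, 38/343, 27/2401, 1/2401]  (j = 0..4)
E[N_4] = Σ j·p_4(j) = 2038/2401;  E[N_4²] = Σ j²·p_4(j) = 8/7
Var[N_4] = 8/7 − (2038/2401)² = 2434900/5764801


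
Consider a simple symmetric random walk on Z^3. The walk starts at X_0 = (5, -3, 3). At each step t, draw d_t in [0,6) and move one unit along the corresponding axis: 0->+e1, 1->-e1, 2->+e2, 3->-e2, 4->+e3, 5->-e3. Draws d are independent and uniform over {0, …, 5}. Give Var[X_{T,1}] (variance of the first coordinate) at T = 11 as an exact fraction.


11/3

Outcome values over d=0..5: [1, -1, 0, 0, 0, 0]
Σy = 0, Σy² = 2, M = 6
μ = 0/6 = 0,  σ² = 2/6 − (0)² = 1/3
Independent increments: Var[X_11] = 11·σ² = 11·(1/3) = 11/3


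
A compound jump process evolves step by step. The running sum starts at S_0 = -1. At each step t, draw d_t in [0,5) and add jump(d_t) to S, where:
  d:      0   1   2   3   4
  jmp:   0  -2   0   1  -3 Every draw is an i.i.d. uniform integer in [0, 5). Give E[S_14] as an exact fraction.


-61/5

Outcome values over d=0..4: [0, -2, 0, 1, -3]
Σy = -4, Σy² = 14, M = 5
μ = -4/5 = -4/5,  σ² = 14/5 − (-4/5)² = 54/25
E[S_14] = -1 + 14·(-4/5) = -61/5


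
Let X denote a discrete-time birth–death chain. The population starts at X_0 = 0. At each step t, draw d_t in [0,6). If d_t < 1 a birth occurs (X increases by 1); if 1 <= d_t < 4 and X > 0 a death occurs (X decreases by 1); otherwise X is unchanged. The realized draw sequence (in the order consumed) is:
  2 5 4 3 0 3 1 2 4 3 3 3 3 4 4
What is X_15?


0

t=0: X=0, d=2 → hold, X_1=0
t=1: X=0, d=5 → hold, X_2=0
t=2: X=0, d=4 → hold, X_3=0
t=3: X=0, d=3 → hold, X_4=0
t=4: X=0, d=0 → birth, X_5=1
t=5: X=1, d=3 → death, X_6=0
t=6: X=0, d=1 → hold, X_7=0
t=7: X=0, d=2 → hold, X_8=0
t=8: X=0, d=4 → hold, X_9=0
t=9: X=0, d=3 → hold, X_10=0
t=10: X=0, d=3 → hold, X_11=0
t=11: X=0, d=3 → hold, X_12=0
t=12: X=0, d=3 → hold, X_13=0
t=13: X=0, d=4 → hold, X_14=0
t=14: X=0, d=4 → hold, X_15=0


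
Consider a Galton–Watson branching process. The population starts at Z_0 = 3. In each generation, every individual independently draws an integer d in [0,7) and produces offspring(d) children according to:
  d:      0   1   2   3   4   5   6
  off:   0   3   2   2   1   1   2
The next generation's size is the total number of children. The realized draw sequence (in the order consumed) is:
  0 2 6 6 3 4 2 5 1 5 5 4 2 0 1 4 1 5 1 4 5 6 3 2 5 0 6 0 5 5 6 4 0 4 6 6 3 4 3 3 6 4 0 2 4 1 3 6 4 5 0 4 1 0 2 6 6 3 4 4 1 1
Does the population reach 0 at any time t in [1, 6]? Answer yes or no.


no

gen 0: Z_0=3, draws=[0, 2, 6], offspring=[0, 2, 2], Z_1=4
gen 1: Z_1=4, draws=[6, 3, 4, 2], offspring=[2, 2, 1, 2], Z_2=7
gen 2: Z_2=7, draws=[5, 1, 5, 5, 4, 2, 0], offspring=[1, 3, 1, 1, 1, 2, 0], Z_3=9
gen 3: Z_3=9, draws=[1, 4, 1, 5, 1, 4, 5, 6, 3], offspring=[3, 1, 3, 1, 3, 1, 1, 2, 2], Z_4=17
gen 4: Z_4=17, draws=[2, 5, 0, 6, 0, 5, 5, 6, 4, 0, 4, 6, 6, 3, 4, 3, 3], offspring=[2, 1, 0, 2, 0, 1, 1, 2, 1, 0, 1, 2, 2, 2, 1, 2, 2], Z_5=22
gen 5: Z_5=22, draws=[6, 4, 0, 2, 4, 1, 3, 6, 4, 5, 0, 4, 1, 0, 2, 6, 6, 3, 4, 4, 1, 1], offspring=[2, 1, 0, 2, 1, 3, 2, 2, 1, 1, 0, 1, 3, 0, 2, 2, 2, 2, 1, 1, 3, 3], Z_6=35
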